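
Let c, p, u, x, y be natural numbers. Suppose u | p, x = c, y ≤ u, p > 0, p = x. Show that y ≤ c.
From p = x and x = c, p = c. Since u | p and p > 0, u ≤ p. y ≤ u, so y ≤ p. p = c, so y ≤ c.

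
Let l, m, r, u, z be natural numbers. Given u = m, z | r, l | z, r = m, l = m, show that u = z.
Since l = m and l | z, m | z. From r = m and z | r, z | m. Since m | z, m = z. Since u = m, u = z.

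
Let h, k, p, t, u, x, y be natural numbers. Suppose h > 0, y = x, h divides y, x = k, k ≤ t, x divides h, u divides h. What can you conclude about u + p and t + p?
u + p ≤ t + p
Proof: Because y = x and h divides y, h divides x. Since x divides h, h = x. Since x = k, h = k. Because u divides h and h > 0, u ≤ h. h = k, so u ≤ k. Since k ≤ t, u ≤ t. Then u + p ≤ t + p.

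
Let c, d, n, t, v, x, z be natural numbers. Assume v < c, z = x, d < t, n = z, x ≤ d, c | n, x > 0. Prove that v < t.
n = z and c | n, therefore c | z. z = x, so c | x. x > 0, so c ≤ x. Since x ≤ d, c ≤ d. d < t, so c < t. v < c, so v < t.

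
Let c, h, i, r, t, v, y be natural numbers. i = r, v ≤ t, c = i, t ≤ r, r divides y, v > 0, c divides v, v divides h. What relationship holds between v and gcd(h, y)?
v divides gcd(h, y)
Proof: From c = i and i = r, c = r. c divides v, so r divides v. Because v > 0, r ≤ v. Because v ≤ t and t ≤ r, v ≤ r. r ≤ v, so r = v. r divides y, so v divides y. Since v divides h, v divides gcd(h, y).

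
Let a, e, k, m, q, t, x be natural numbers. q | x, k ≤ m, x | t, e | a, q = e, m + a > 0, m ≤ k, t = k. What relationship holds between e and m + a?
e ≤ m + a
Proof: k ≤ m and m ≤ k, hence k = m. From t = k, t = m. q | x and x | t, hence q | t. q = e, so e | t. t = m, so e | m. e | a, so e | m + a. m + a > 0, so e ≤ m + a.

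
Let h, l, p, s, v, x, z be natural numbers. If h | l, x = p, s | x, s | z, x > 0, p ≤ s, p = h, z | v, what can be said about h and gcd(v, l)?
h | gcd(v, l)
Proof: Since s | x and x > 0, s ≤ x. x = p, so s ≤ p. p ≤ s, so s = p. p = h, so s = h. Because s | z and z | v, s | v. s = h, so h | v. Since h | l, h | gcd(v, l).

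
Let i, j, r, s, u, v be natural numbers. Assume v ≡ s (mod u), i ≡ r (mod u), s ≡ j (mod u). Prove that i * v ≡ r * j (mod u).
Because v ≡ s (mod u) and s ≡ j (mod u), v ≡ j (mod u). From i ≡ r (mod u), i * v ≡ r * j (mod u).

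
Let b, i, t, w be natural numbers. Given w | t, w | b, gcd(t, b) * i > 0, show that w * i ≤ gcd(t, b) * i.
w | t and w | b, thus w | gcd(t, b). Then w * i | gcd(t, b) * i. gcd(t, b) * i > 0, so w * i ≤ gcd(t, b) * i.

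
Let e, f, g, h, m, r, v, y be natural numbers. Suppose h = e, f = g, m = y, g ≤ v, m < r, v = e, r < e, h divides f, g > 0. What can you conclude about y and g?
y < g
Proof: h = e and h divides f, thus e divides f. Since f = g, e divides g. g > 0, so e ≤ g. Since v = e and g ≤ v, g ≤ e. e ≤ g, so e = g. m < r and r < e, so m < e. Since m = y, y < e. Since e = g, y < g.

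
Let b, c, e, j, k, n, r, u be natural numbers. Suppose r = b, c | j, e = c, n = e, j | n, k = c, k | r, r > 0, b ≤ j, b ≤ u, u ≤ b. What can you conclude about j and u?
j = u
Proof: Since n = e and j | n, j | e. e = c, so j | c. Since c | j, c = j. k = c and k | r, hence c | r. From r > 0, c ≤ r. c = j, so j ≤ r. r = b, so j ≤ b. Because b ≤ j, j = b. Since b ≤ u and u ≤ b, b = u. j = b, so j = u.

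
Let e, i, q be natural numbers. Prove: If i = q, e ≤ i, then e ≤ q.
i = q and e ≤ i. By substitution, e ≤ q.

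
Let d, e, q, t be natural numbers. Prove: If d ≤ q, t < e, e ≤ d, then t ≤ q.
From e ≤ d and d ≤ q, e ≤ q. Since t < e, t < q. Then t ≤ q.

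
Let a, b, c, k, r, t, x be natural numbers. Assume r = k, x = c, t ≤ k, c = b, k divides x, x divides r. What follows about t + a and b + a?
t + a ≤ b + a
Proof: Since x = c and c = b, x = b. Because r = k and x divides r, x divides k. k divides x, so k = x. t ≤ k, so t ≤ x. Since x = b, t ≤ b. Then t + a ≤ b + a.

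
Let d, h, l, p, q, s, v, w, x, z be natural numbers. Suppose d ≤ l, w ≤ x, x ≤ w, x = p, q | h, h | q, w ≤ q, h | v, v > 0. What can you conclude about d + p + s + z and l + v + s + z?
d + p + s + z ≤ l + v + s + z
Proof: w ≤ x and x ≤ w, therefore w = x. x = p, so w = p. Since q | h and h | q, q = h. w ≤ q, so w ≤ h. w = p, so p ≤ h. h | v and v > 0, thus h ≤ v. p ≤ h, so p ≤ v. Since d ≤ l, d + p ≤ l + v. Then d + p + s ≤ l + v + s. Then d + p + s + z ≤ l + v + s + z.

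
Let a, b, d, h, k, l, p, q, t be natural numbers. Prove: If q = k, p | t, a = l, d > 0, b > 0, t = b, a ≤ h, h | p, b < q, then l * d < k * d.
From a = l and a ≤ h, l ≤ h. From h | p and p | t, h | t. Since t = b, h | b. b > 0, so h ≤ b. b < q, so h < q. Since l ≤ h, l < q. q = k, so l < k. d > 0, so l * d < k * d.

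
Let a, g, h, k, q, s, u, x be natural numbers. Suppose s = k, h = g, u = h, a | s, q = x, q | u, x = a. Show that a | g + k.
u = h and h = g, so u = g. q = x and q | u, hence x | u. Because x = a, a | u. u = g, so a | g. From s = k and a | s, a | k. a | g, so a | g + k.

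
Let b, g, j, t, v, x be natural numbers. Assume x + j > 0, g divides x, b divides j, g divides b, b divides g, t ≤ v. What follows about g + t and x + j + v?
g + t ≤ x + j + v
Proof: b divides g and g divides b, thus b = g. Since b divides j, g divides j. g divides x, so g divides x + j. Since x + j > 0, g ≤ x + j. Since t ≤ v, g + t ≤ x + j + v.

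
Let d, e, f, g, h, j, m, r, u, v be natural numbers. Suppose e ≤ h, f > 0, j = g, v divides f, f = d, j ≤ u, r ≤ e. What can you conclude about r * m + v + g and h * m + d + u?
r * m + v + g ≤ h * m + d + u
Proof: Since r ≤ e and e ≤ h, r ≤ h. By multiplying by a non-negative, r * m ≤ h * m. v divides f and f > 0, thus v ≤ f. f = d, so v ≤ d. Since j = g and j ≤ u, g ≤ u. Since v ≤ d, v + g ≤ d + u. Since r * m ≤ h * m, r * m + v + g ≤ h * m + d + u.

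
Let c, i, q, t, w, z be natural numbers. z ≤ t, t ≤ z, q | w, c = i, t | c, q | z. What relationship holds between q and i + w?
q | i + w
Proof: t ≤ z and z ≤ t, so t = z. Since c = i and t | c, t | i. Since t = z, z | i. q | z, so q | i. q | w, so q | i + w.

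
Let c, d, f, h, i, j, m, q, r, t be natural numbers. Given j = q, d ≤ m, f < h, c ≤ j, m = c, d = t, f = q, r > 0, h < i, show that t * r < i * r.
Because m = c and d ≤ m, d ≤ c. Since d = t, t ≤ c. j = q and c ≤ j, thus c ≤ q. Since t ≤ c, t ≤ q. f < h and h < i, therefore f < i. Since f = q, q < i. From t ≤ q, t < i. Using r > 0, by multiplying by a positive, t * r < i * r.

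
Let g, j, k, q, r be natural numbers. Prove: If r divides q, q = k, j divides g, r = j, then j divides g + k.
r = j and r divides q, so j divides q. Since q = k, j divides k. Since j divides g, j divides g + k.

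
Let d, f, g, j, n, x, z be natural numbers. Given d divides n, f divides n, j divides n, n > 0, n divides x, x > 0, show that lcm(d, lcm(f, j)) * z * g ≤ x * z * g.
Because f divides n and j divides n, lcm(f, j) divides n. d divides n, so lcm(d, lcm(f, j)) divides n. Since n > 0, lcm(d, lcm(f, j)) ≤ n. n divides x and x > 0, hence n ≤ x. lcm(d, lcm(f, j)) ≤ n, so lcm(d, lcm(f, j)) ≤ x. By multiplying by a non-negative, lcm(d, lcm(f, j)) * z ≤ x * z. By multiplying by a non-negative, lcm(d, lcm(f, j)) * z * g ≤ x * z * g.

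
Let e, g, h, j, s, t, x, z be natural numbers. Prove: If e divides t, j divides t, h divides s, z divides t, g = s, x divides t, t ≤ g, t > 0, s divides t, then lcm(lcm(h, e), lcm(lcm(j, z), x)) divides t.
From s divides t and t > 0, s ≤ t. From g = s and t ≤ g, t ≤ s. s ≤ t, so s = t. h divides s, so h divides t. Since e divides t, lcm(h, e) divides t. Because j divides t and z divides t, lcm(j, z) divides t. x divides t, so lcm(lcm(j, z), x) divides t. Since lcm(h, e) divides t, lcm(lcm(h, e), lcm(lcm(j, z), x)) divides t.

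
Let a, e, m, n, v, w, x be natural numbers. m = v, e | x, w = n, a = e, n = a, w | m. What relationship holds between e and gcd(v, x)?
e | gcd(v, x)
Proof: w = n and n = a, therefore w = a. m = v and w | m, hence w | v. w = a, so a | v. a = e, so e | v. e | x, so e | gcd(v, x).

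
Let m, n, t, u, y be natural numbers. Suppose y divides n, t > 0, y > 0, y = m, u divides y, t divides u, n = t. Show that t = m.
t divides u and u divides y, so t divides y. Because y > 0, t ≤ y. Because n = t and y divides n, y divides t. t > 0, so y ≤ t. Since t ≤ y, t = y. Because y = m, t = m.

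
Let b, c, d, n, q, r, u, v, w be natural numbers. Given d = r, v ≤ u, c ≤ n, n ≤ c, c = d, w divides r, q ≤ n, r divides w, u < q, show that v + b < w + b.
c = d and d = r, hence c = r. From r divides w and w divides r, r = w. From c = r, c = w. n ≤ c and c ≤ n, so n = c. u < q and q ≤ n, so u < n. Since v ≤ u, v < n. Because n = c, v < c. c = w, so v < w. Then v + b < w + b.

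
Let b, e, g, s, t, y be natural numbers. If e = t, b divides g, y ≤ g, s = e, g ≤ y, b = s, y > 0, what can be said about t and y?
t ≤ y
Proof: From s = e and e = t, s = t. Since g ≤ y and y ≤ g, g = y. b divides g, so b divides y. b = s, so s divides y. Since y > 0, s ≤ y. s = t, so t ≤ y.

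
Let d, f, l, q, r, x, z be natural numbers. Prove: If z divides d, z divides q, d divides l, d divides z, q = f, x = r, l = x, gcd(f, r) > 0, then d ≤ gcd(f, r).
z divides d and d divides z, so z = d. q = f and z divides q, so z divides f. z = d, so d divides f. l = x and x = r, thus l = r. Since d divides l, d divides r. d divides f, so d divides gcd(f, r). Since gcd(f, r) > 0, d ≤ gcd(f, r).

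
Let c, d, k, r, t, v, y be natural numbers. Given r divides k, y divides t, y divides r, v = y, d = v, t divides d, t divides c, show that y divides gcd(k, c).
y divides r and r divides k, therefore y divides k. d = v and t divides d, hence t divides v. v = y, so t divides y. Since y divides t, t = y. Since t divides c, y divides c. y divides k, so y divides gcd(k, c).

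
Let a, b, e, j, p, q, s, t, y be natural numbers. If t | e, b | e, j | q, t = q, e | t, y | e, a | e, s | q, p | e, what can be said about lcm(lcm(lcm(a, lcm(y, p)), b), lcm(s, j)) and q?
lcm(lcm(lcm(a, lcm(y, p)), b), lcm(s, j)) | q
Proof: e | t and t | e, so e = t. Since t = q, e = q. From y | e and p | e, lcm(y, p) | e. a | e, so lcm(a, lcm(y, p)) | e. Since b | e, lcm(lcm(a, lcm(y, p)), b) | e. Since e = q, lcm(lcm(a, lcm(y, p)), b) | q. s | q and j | q, hence lcm(s, j) | q. lcm(lcm(a, lcm(y, p)), b) | q, so lcm(lcm(lcm(a, lcm(y, p)), b), lcm(s, j)) | q.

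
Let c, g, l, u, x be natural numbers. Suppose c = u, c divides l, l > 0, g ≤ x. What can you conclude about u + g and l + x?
u + g ≤ l + x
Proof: c = u and c divides l, thus u divides l. l > 0, so u ≤ l. g ≤ x, so u + g ≤ l + x.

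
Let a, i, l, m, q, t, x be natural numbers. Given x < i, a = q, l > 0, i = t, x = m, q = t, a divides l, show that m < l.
i = t and x < i, therefore x < t. x = m, so m < t. From a = q and a divides l, q divides l. From l > 0, q ≤ l. Since q = t, t ≤ l. m < t, so m < l.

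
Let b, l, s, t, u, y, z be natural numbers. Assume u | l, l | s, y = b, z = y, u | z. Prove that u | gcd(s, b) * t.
From u | l and l | s, u | s. From z = y and u | z, u | y. Since y = b, u | b. u | s, so u | gcd(s, b). Then u | gcd(s, b) * t.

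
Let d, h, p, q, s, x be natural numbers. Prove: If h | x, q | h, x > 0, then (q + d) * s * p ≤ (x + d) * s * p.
From q | h and h | x, q | x. x > 0, so q ≤ x. Then q + d ≤ x + d. Then (q + d) * s ≤ (x + d) * s. Then (q + d) * s * p ≤ (x + d) * s * p.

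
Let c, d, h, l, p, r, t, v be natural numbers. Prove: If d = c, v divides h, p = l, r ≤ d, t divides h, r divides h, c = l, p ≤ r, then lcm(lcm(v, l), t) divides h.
d = c and c = l, therefore d = l. Since r ≤ d, r ≤ l. p = l and p ≤ r, hence l ≤ r. From r ≤ l, r = l. r divides h, so l divides h. v divides h, so lcm(v, l) divides h. t divides h, so lcm(lcm(v, l), t) divides h.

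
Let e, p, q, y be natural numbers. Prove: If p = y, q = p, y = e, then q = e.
q = p and p = y, therefore q = y. Since y = e, q = e.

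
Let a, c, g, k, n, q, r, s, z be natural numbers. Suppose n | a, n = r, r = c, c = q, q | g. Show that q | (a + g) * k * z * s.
r = c and c = q, so r = q. n = r and n | a, hence r | a. Because r = q, q | a. Since q | g, q | a + g. Then q | (a + g) * k. Then q | (a + g) * k * z. Then q | (a + g) * k * z * s.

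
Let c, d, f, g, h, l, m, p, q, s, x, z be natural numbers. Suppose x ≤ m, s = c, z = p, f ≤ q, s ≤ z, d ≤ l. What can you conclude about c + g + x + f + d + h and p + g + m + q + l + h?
c + g + x + f + d + h ≤ p + g + m + q + l + h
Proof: s = c and s ≤ z, so c ≤ z. Since z = p, c ≤ p. Then c + g ≤ p + g. x ≤ m and f ≤ q, so x + f ≤ m + q. d ≤ l, so x + f + d ≤ m + q + l. Then x + f + d + h ≤ m + q + l + h. c + g ≤ p + g, so c + g + x + f + d + h ≤ p + g + m + q + l + h.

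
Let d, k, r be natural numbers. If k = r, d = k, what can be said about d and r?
d = r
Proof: d = k and k = r. By transitivity, d = r.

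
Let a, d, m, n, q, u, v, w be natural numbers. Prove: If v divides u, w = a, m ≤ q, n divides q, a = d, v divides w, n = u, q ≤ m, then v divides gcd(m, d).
From q ≤ m and m ≤ q, q = m. From n = u and n divides q, u divides q. From q = m, u divides m. v divides u, so v divides m. w = a and a = d, hence w = d. Since v divides w, v divides d. Since v divides m, v divides gcd(m, d).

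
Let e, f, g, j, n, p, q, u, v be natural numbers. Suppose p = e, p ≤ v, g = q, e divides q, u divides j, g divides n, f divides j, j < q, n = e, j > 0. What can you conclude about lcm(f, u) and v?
lcm(f, u) < v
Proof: f divides j and u divides j, thus lcm(f, u) divides j. From j > 0, lcm(f, u) ≤ j. From n = e and g divides n, g divides e. g = q, so q divides e. Because e divides q, q = e. Because j < q, j < e. lcm(f, u) ≤ j, so lcm(f, u) < e. p = e and p ≤ v, thus e ≤ v. Since lcm(f, u) < e, lcm(f, u) < v.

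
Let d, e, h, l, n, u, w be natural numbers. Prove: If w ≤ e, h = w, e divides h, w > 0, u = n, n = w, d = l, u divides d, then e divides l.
Because h = w and e divides h, e divides w. Since w > 0, e ≤ w. Since w ≤ e, w = e. From u = n and n = w, u = w. d = l and u divides d, thus u divides l. Because u = w, w divides l. Since w = e, e divides l.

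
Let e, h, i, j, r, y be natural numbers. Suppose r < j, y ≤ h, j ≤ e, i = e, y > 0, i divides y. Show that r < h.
r < j and j ≤ e, therefore r < e. Since i divides y and y > 0, i ≤ y. y ≤ h, so i ≤ h. Since i = e, e ≤ h. r < e, so r < h.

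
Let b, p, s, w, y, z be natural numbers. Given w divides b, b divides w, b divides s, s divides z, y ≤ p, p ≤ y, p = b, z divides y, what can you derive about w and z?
w = z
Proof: w divides b and b divides w, therefore w = b. Because b divides s and s divides z, b divides z. Because y ≤ p and p ≤ y, y = p. From p = b, y = b. z divides y, so z divides b. b divides z, so b = z. Since w = b, w = z.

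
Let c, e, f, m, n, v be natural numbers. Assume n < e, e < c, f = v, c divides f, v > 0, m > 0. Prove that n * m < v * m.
n < e and e < c, hence n < c. f = v and c divides f, hence c divides v. v > 0, so c ≤ v. Since n < c, n < v. Since m > 0, by multiplying by a positive, n * m < v * m.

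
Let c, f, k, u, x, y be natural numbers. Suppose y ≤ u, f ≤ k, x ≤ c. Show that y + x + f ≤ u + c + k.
Since x ≤ c and f ≤ k, x + f ≤ c + k. y ≤ u, so y + x + f ≤ u + c + k.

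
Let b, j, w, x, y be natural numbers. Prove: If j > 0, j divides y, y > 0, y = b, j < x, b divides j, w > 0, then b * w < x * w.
From j divides y and y > 0, j ≤ y. y = b, so j ≤ b. Because b divides j and j > 0, b ≤ j. Because j ≤ b, j = b. Because j < x, b < x. Using w > 0, by multiplying by a positive, b * w < x * w.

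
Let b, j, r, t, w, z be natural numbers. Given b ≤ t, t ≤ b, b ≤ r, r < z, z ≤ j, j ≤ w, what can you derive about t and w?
t < w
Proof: b ≤ t and t ≤ b, thus b = t. b ≤ r and r < z, thus b < z. From z ≤ j and j ≤ w, z ≤ w. b < z, so b < w. b = t, so t < w.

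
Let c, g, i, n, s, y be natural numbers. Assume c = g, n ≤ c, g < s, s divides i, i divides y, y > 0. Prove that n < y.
c = g and n ≤ c, thus n ≤ g. Since g < s, n < s. Because s divides i and i divides y, s divides y. y > 0, so s ≤ y. From n < s, n < y.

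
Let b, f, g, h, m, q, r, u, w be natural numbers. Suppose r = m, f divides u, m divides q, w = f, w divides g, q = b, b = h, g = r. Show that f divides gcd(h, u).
Because g = r and r = m, g = m. Since w divides g, w divides m. Since m divides q, w divides q. q = b, so w divides b. Since w = f, f divides b. b = h, so f divides h. f divides u, so f divides gcd(h, u).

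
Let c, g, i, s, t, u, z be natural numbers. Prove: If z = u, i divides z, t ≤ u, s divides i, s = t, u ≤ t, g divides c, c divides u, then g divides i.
From t ≤ u and u ≤ t, t = u. s = t, so s = u. s divides i, so u divides i. z = u and i divides z, thus i divides u. u divides i, so u = i. From g divides c and c divides u, g divides u. u = i, so g divides i.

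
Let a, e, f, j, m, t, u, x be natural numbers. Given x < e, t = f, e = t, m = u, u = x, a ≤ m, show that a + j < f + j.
m = u and u = x, so m = x. Since a ≤ m, a ≤ x. From x < e, a < e. e = t, so a < t. From t = f, a < f. Then a + j < f + j.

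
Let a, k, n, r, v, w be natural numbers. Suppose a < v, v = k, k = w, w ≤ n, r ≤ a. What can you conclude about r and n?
r < n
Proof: v = k and k = w, hence v = w. r ≤ a and a < v, hence r < v. From v = w, r < w. Since w ≤ n, r < n.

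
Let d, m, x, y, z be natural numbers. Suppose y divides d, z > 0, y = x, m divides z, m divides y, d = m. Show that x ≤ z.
d = m and y divides d, hence y divides m. Since m divides y, m = y. Since m divides z, y divides z. Since z > 0, y ≤ z. y = x, so x ≤ z.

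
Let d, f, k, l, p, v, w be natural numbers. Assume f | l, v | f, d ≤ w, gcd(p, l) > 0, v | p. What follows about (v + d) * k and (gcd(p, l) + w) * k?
(v + d) * k ≤ (gcd(p, l) + w) * k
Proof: v | f and f | l, so v | l. From v | p, v | gcd(p, l). gcd(p, l) > 0, so v ≤ gcd(p, l). Since d ≤ w, v + d ≤ gcd(p, l) + w. Then (v + d) * k ≤ (gcd(p, l) + w) * k.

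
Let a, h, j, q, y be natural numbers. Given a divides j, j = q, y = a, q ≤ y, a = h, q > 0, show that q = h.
y = a and q ≤ y, therefore q ≤ a. j = q and a divides j, thus a divides q. Since q > 0, a ≤ q. q ≤ a, so q = a. a = h, so q = h.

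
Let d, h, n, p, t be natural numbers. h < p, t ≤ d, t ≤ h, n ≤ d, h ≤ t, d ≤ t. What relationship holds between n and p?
n < p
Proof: d ≤ t and t ≤ d, thus d = t. t ≤ h and h ≤ t, so t = h. Since d = t, d = h. Since n ≤ d, n ≤ h. h < p, so n < p.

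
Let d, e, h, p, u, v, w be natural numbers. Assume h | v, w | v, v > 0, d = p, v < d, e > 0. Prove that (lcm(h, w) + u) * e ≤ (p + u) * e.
Since h | v and w | v, lcm(h, w) | v. Since v > 0, lcm(h, w) ≤ v. Since d = p and v < d, v < p. Since lcm(h, w) ≤ v, lcm(h, w) < p. Then lcm(h, w) + u < p + u. Because e > 0, (lcm(h, w) + u) * e < (p + u) * e. Then (lcm(h, w) + u) * e ≤ (p + u) * e.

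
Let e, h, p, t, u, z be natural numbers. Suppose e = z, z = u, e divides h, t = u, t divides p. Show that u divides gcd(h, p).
e = z and z = u, therefore e = u. Since e divides h, u divides h. t = u and t divides p, hence u divides p. u divides h, so u divides gcd(h, p).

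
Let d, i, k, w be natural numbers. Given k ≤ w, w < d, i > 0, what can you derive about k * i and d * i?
k * i < d * i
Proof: k ≤ w and w < d, thus k < d. Using i > 0 and multiplying by a positive, k * i < d * i.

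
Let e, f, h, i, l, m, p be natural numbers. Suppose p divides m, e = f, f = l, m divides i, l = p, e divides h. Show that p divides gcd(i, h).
p divides m and m divides i, therefore p divides i. e = f and f = l, thus e = l. l = p, so e = p. From e divides h, p divides h. Since p divides i, p divides gcd(i, h).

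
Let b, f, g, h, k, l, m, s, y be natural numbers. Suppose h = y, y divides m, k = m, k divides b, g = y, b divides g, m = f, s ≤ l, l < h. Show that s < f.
k = m and k divides b, hence m divides b. g = y and b divides g, so b divides y. From m divides b, m divides y. Since y divides m, y = m. Since h = y, h = m. Since m = f, h = f. Since s ≤ l and l < h, s < h. Since h = f, s < f.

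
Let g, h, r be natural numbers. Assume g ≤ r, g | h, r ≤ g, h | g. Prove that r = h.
r ≤ g and g ≤ r, hence r = g. g | h and h | g, thus g = h. r = g, so r = h.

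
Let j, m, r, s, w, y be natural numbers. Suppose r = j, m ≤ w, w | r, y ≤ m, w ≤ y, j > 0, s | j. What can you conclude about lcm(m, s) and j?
lcm(m, s) ≤ j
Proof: w ≤ y and y ≤ m, hence w ≤ m. m ≤ w, so w = m. From r = j and w | r, w | j. w = m, so m | j. Since s | j, lcm(m, s) | j. Since j > 0, lcm(m, s) ≤ j.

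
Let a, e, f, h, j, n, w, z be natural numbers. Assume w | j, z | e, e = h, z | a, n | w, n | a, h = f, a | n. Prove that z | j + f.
n | a and a | n, therefore n = a. From n | w and w | j, n | j. n = a, so a | j. Since z | a, z | j. e = h and h = f, hence e = f. Since z | e, z | f. z | j, so z | j + f.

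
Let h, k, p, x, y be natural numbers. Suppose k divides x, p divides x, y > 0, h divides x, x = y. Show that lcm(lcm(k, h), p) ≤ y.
Since k divides x and h divides x, lcm(k, h) divides x. Since p divides x, lcm(lcm(k, h), p) divides x. x = y, so lcm(lcm(k, h), p) divides y. y > 0, so lcm(lcm(k, h), p) ≤ y.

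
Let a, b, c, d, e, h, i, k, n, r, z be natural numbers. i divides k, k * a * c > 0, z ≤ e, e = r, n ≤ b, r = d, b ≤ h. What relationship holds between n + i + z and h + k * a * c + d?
n + i + z ≤ h + k * a * c + d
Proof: From n ≤ b and b ≤ h, n ≤ h. i divides k, hence i divides k * a. Then i divides k * a * c. From k * a * c > 0, i ≤ k * a * c. Since n ≤ h, n + i ≤ h + k * a * c. Because e = r and z ≤ e, z ≤ r. Since r = d, z ≤ d. Since n + i ≤ h + k * a * c, n + i + z ≤ h + k * a * c + d.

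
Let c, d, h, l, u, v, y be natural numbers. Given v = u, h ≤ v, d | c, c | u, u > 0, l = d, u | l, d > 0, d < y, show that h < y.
Because v = u and h ≤ v, h ≤ u. d | c and c | u, therefore d | u. u > 0, so d ≤ u. l = d and u | l, so u | d. d > 0, so u ≤ d. From d ≤ u, d = u. Since d < y, u < y. h ≤ u, so h < y.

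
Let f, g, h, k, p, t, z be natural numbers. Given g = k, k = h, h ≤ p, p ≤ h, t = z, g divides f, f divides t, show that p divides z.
g = k and k = h, thus g = h. Since h ≤ p and p ≤ h, h = p. g = h, so g = p. g divides f and f divides t, therefore g divides t. Since t = z, g divides z. g = p, so p divides z.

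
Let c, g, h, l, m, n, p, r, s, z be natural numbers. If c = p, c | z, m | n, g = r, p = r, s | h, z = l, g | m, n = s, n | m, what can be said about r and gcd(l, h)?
r | gcd(l, h)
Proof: c = p and c | z, therefore p | z. p = r, so r | z. z = l, so r | l. m | n and n | m, hence m = n. n = s, so m = s. g = r and g | m, so r | m. Since m = s, r | s. From s | h, r | h. r | l, so r | gcd(l, h).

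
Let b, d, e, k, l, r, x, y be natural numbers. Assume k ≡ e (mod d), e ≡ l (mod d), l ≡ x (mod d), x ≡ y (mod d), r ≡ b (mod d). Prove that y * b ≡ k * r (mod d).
Since k ≡ e (mod d) and e ≡ l (mod d), k ≡ l (mod d). Since l ≡ x (mod d), k ≡ x (mod d). Since x ≡ y (mod d), k ≡ y (mod d). Because r ≡ b (mod d), by multiplying congruences, k * r ≡ y * b (mod d). Then y * b ≡ k * r (mod d).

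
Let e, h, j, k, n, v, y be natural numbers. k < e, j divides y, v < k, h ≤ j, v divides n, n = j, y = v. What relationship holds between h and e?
h < e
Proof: n = j and v divides n, therefore v divides j. Because y = v and j divides y, j divides v. Because v divides j, v = j. Because v < k, j < k. Since k < e, j < e. Since h ≤ j, h < e.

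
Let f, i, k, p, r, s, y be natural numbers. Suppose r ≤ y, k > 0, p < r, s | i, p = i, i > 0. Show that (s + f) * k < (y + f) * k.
s | i and i > 0, hence s ≤ i. p = i and p < r, therefore i < r. Since r ≤ y, i < y. s ≤ i, so s < y. Then s + f < y + f. k > 0, so (s + f) * k < (y + f) * k.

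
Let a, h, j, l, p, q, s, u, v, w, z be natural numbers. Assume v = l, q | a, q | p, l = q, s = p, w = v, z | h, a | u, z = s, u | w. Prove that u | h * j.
q | a and a | u, therefore q | u. From v = l and l = q, v = q. From w = v and u | w, u | v. Since v = q, u | q. q | u, so q = u. Since q | p, u | p. z = s and z | h, hence s | h. s = p, so p | h. Since u | p, u | h. Then u | h * j.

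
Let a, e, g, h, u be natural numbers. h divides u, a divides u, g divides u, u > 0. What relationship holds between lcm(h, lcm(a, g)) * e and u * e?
lcm(h, lcm(a, g)) * e ≤ u * e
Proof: a divides u and g divides u, hence lcm(a, g) divides u. From h divides u, lcm(h, lcm(a, g)) divides u. From u > 0, lcm(h, lcm(a, g)) ≤ u. By multiplying by a non-negative, lcm(h, lcm(a, g)) * e ≤ u * e.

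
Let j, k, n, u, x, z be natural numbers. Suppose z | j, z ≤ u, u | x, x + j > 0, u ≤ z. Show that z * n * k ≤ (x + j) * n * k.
u ≤ z and z ≤ u, so u = z. u | x, so z | x. z | j, so z | x + j. Because x + j > 0, z ≤ x + j. Then z * n ≤ (x + j) * n. Then z * n * k ≤ (x + j) * n * k.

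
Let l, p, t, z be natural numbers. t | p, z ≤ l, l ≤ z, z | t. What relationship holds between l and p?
l | p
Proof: z ≤ l and l ≤ z, thus z = l. Since z | t, l | t. t | p, so l | p.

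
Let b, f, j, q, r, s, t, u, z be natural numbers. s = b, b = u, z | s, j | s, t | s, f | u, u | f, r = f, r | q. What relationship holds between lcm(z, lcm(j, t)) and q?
lcm(z, lcm(j, t)) | q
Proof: From s = b and b = u, s = u. j | s and t | s, so lcm(j, t) | s. Since z | s, lcm(z, lcm(j, t)) | s. Because s = u, lcm(z, lcm(j, t)) | u. Since f | u and u | f, f = u. From r = f and r | q, f | q. f = u, so u | q. Since lcm(z, lcm(j, t)) | u, lcm(z, lcm(j, t)) | q.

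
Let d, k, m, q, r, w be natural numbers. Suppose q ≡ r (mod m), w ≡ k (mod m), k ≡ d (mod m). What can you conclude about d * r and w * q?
d * r ≡ w * q (mod m)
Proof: w ≡ k (mod m) and k ≡ d (mod m), so w ≡ d (mod m). Since q ≡ r (mod m), by multiplying congruences, w * q ≡ d * r (mod m). Then d * r ≡ w * q (mod m).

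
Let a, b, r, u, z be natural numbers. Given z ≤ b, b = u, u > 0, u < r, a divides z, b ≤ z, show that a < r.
z ≤ b and b ≤ z, so z = b. b = u, so z = u. Since a divides z, a divides u. u > 0, so a ≤ u. Since u < r, a < r.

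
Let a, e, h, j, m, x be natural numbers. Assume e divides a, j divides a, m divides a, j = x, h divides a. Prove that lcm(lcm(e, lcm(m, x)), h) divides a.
j = x and j divides a, so x divides a. From m divides a, lcm(m, x) divides a. Since e divides a, lcm(e, lcm(m, x)) divides a. Since h divides a, lcm(lcm(e, lcm(m, x)), h) divides a.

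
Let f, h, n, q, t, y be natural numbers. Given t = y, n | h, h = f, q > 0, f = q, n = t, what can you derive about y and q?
y ≤ q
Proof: Because n = t and t = y, n = y. Because h = f and f = q, h = q. Because n | h, n | q. n = y, so y | q. q > 0, so y ≤ q.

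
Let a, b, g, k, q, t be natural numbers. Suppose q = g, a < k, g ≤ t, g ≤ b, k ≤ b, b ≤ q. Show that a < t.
Since q = g and b ≤ q, b ≤ g. Since g ≤ b, g = b. g ≤ t, so b ≤ t. k ≤ b, so k ≤ t. a < k, so a < t.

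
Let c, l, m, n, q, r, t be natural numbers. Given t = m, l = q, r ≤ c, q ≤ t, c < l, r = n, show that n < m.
Because r = n and r ≤ c, n ≤ c. l = q and c < l, thus c < q. n ≤ c, so n < q. t = m and q ≤ t, therefore q ≤ m. n < q, so n < m.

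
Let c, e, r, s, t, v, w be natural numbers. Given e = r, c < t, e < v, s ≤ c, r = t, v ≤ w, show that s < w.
s ≤ c and c < t, hence s < t. e = r and e < v, therefore r < v. v ≤ w, so r < w. Since r = t, t < w. Since s < t, s < w.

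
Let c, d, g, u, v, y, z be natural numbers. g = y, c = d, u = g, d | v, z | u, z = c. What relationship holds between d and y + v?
d | y + v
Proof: Since z = c and c = d, z = d. u = g and z | u, thus z | g. z = d, so d | g. g = y, so d | y. Since d | v, d | y + v.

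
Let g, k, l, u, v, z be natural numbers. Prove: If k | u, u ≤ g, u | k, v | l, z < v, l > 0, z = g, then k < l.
u | k and k | u, so u = k. From u ≤ g, k ≤ g. z = g and z < v, therefore g < v. Since k ≤ g, k < v. v | l and l > 0, therefore v ≤ l. k < v, so k < l.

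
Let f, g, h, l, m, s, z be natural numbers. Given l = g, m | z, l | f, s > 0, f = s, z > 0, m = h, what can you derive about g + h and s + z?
g + h ≤ s + z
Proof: Because f = s and l | f, l | s. Since l = g, g | s. s > 0, so g ≤ s. m | z and z > 0, thus m ≤ z. Since m = h, h ≤ z. Since g ≤ s, g + h ≤ s + z.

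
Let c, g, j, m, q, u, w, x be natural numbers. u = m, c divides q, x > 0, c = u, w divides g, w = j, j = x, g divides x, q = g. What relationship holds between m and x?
m ≤ x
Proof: From c = u and u = m, c = m. Because w = j and w divides g, j divides g. Because j = x, x divides g. g divides x, so g = x. q = g and c divides q, so c divides g. Since g = x, c divides x. Since x > 0, c ≤ x. Because c = m, m ≤ x.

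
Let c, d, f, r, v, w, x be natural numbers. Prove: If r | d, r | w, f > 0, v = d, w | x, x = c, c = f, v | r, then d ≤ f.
v = d and v | r, therefore d | r. Since r | d, r = d. x = c and c = f, thus x = f. Because r | w and w | x, r | x. Since x = f, r | f. f > 0, so r ≤ f. Since r = d, d ≤ f.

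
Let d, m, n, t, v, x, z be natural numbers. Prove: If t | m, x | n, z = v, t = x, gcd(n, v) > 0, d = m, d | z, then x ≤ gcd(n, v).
d = m and d | z, so m | z. Because z = v, m | v. t | m, so t | v. Since t = x, x | v. Since x | n, x | gcd(n, v). Since gcd(n, v) > 0, x ≤ gcd(n, v).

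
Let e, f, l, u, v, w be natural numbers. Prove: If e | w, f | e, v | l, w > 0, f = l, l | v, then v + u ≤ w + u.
l | v and v | l, therefore l = v. f = l, so f = v. f | e and e | w, hence f | w. Since w > 0, f ≤ w. Because f = v, v ≤ w. Then v + u ≤ w + u.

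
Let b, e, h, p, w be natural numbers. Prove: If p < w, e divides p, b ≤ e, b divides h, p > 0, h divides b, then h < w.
Since b divides h and h divides b, b = h. e divides p and p > 0, thus e ≤ p. From b ≤ e, b ≤ p. b = h, so h ≤ p. p < w, so h < w.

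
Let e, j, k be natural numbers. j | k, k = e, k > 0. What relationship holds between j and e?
j ≤ e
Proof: j | k and k > 0, therefore j ≤ k. k = e, so j ≤ e.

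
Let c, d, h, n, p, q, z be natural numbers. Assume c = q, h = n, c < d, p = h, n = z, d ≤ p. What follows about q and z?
q < z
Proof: h = n and n = z, thus h = z. p = h and d ≤ p, thus d ≤ h. Since c < d, c < h. Since c = q, q < h. Since h = z, q < z.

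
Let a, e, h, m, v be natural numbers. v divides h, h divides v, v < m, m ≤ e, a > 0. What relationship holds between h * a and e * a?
h * a < e * a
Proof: Because v divides h and h divides v, v = h. Because v < m and m ≤ e, v < e. v = h, so h < e. Using a > 0, by multiplying by a positive, h * a < e * a.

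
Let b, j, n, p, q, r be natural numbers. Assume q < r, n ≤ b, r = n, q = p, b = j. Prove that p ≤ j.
Because r = n and q < r, q < n. n ≤ b, so q < b. b = j, so q < j. q = p, so p < j. Then p ≤ j.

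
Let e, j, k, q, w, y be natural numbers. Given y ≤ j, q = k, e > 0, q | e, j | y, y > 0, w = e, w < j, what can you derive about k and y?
k < y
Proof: q = k and q | e, so k | e. e > 0, so k ≤ e. j | y and y > 0, thus j ≤ y. y ≤ j, so j = y. Since w = e and w < j, e < j. Since j = y, e < y. Since k ≤ e, k < y.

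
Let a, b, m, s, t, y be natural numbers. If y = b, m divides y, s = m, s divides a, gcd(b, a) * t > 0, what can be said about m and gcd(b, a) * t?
m ≤ gcd(b, a) * t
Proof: y = b and m divides y, hence m divides b. s = m and s divides a, thus m divides a. Since m divides b, m divides gcd(b, a). Then m divides gcd(b, a) * t. Since gcd(b, a) * t > 0, m ≤ gcd(b, a) * t.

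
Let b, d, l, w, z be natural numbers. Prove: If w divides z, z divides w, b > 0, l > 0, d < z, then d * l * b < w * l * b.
z divides w and w divides z, therefore z = w. d < z, so d < w. Since l > 0, by multiplying by a positive, d * l < w * l. Combining with b > 0, by multiplying by a positive, d * l * b < w * l * b.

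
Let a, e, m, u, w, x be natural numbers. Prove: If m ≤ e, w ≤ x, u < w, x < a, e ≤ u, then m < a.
Because m ≤ e and e ≤ u, m ≤ u. u < w and w ≤ x, therefore u < x. x < a, so u < a. Since m ≤ u, m < a.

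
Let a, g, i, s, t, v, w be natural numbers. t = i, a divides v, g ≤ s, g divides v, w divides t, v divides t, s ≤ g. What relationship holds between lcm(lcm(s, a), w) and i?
lcm(lcm(s, a), w) divides i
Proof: g ≤ s and s ≤ g, so g = s. g divides v, so s divides v. a divides v, so lcm(s, a) divides v. v divides t, so lcm(s, a) divides t. Since w divides t, lcm(lcm(s, a), w) divides t. t = i, so lcm(lcm(s, a), w) divides i.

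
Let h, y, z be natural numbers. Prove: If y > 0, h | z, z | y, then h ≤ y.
Since h | z and z | y, h | y. y > 0, so h ≤ y.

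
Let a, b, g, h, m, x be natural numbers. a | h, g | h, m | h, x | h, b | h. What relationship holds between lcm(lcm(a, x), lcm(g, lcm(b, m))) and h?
lcm(lcm(a, x), lcm(g, lcm(b, m))) | h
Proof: Since a | h and x | h, lcm(a, x) | h. b | h and m | h, hence lcm(b, m) | h. Because g | h, lcm(g, lcm(b, m)) | h. Since lcm(a, x) | h, lcm(lcm(a, x), lcm(g, lcm(b, m))) | h.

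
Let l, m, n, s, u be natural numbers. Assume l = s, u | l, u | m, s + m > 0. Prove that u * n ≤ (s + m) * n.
l = s and u | l, so u | s. Since u | m, u | s + m. Since s + m > 0, u ≤ s + m. Then u * n ≤ (s + m) * n.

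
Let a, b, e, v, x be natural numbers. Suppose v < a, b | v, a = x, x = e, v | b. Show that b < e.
Since a = x and x = e, a = e. Since v | b and b | v, v = b. From v < a, b < a. a = e, so b < e.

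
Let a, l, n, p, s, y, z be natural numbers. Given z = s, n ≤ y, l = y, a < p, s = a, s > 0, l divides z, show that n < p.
z = s and l divides z, thus l divides s. Since l = y, y divides s. Since s > 0, y ≤ s. s = a, so y ≤ a. Because n ≤ y, n ≤ a. a < p, so n < p.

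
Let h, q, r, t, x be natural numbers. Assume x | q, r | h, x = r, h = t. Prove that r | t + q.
From h = t and r | h, r | t. Since x = r and x | q, r | q. Since r | t, r | t + q.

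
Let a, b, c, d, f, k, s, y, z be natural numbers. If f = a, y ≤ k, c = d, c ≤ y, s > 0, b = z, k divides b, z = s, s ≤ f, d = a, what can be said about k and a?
k = a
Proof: b = z and k divides b, therefore k divides z. Since z = s, k divides s. s > 0, so k ≤ s. From f = a and s ≤ f, s ≤ a. Since k ≤ s, k ≤ a. From c = d and d = a, c = a. Because c ≤ y and y ≤ k, c ≤ k. c = a, so a ≤ k. k ≤ a, so k = a.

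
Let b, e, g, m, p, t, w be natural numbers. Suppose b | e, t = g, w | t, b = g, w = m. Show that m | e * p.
From t = g and w | t, w | g. Since w = m, m | g. b = g and b | e, therefore g | e. Since m | g, m | e. Then m | e * p.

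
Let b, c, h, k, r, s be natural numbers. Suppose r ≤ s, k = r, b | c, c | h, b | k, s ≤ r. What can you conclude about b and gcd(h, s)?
b | gcd(h, s)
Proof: b | c and c | h, hence b | h. r ≤ s and s ≤ r, thus r = s. k = r, so k = s. Since b | k, b | s. Since b | h, b | gcd(h, s).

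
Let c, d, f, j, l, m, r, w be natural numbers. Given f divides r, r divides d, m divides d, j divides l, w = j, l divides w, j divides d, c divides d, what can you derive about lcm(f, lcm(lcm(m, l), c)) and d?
lcm(f, lcm(lcm(m, l), c)) divides d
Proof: From f divides r and r divides d, f divides d. Because w = j and l divides w, l divides j. Since j divides l, j = l. From j divides d, l divides d. m divides d, so lcm(m, l) divides d. c divides d, so lcm(lcm(m, l), c) divides d. From f divides d, lcm(f, lcm(lcm(m, l), c)) divides d.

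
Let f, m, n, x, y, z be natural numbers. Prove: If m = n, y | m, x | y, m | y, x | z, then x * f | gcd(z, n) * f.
y | m and m | y, thus y = m. Since m = n, y = n. x | y, so x | n. Since x | z, x | gcd(z, n). Then x * f | gcd(z, n) * f.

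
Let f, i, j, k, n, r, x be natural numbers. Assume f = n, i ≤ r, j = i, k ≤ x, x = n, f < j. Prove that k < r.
Since x = n and k ≤ x, k ≤ n. j = i and f < j, hence f < i. Since f = n, n < i. i ≤ r, so n < r. Since k ≤ n, k < r.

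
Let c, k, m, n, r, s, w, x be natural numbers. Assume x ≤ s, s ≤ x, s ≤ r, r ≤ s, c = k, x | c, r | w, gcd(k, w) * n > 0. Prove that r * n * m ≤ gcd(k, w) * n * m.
Since x ≤ s and s ≤ x, x = s. s ≤ r and r ≤ s, thus s = r. x = s, so x = r. c = k and x | c, so x | k. Since x = r, r | k. From r | w, r | gcd(k, w). Then r * n | gcd(k, w) * n. Because gcd(k, w) * n > 0, r * n ≤ gcd(k, w) * n. Then r * n * m ≤ gcd(k, w) * n * m.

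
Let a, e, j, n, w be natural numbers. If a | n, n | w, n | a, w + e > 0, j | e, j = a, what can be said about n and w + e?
n ≤ w + e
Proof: a | n and n | a, thus a = n. j = a and j | e, therefore a | e. a = n, so n | e. Since n | w, n | w + e. Since w + e > 0, n ≤ w + e.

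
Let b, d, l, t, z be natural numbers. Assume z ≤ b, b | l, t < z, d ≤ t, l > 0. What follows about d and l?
d < l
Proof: Since d ≤ t and t < z, d < z. b | l and l > 0, so b ≤ l. From z ≤ b, z ≤ l. d < z, so d < l.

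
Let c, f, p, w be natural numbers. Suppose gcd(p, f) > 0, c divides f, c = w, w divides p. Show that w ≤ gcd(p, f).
From c = w and c divides f, w divides f. w divides p, so w divides gcd(p, f). From gcd(p, f) > 0, w ≤ gcd(p, f).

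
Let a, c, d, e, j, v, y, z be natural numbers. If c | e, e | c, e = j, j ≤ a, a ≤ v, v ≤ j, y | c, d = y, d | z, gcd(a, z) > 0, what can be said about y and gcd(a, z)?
y ≤ gcd(a, z)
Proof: From c | e and e | c, c = e. e = j, so c = j. a ≤ v and v ≤ j, thus a ≤ j. Since j ≤ a, j = a. c = j, so c = a. Since y | c, y | a. d = y and d | z, so y | z. Because y | a, y | gcd(a, z). Since gcd(a, z) > 0, y ≤ gcd(a, z).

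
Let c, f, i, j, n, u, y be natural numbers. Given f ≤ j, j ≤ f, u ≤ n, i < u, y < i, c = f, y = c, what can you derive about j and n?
j < n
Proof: y = c and c = f, therefore y = f. Because f ≤ j and j ≤ f, f = j. Because y = f, y = j. y < i and i < u, hence y < u. u ≤ n, so y < n. Since y = j, j < n.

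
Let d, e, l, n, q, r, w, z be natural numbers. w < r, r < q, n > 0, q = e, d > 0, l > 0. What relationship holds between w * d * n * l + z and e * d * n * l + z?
w * d * n * l + z < e * d * n * l + z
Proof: w < r and r < q, therefore w < q. Since q = e, w < e. From d > 0, by multiplying by a positive, w * d < e * d. Combining with n > 0, by multiplying by a positive, w * d * n < e * d * n. Using l > 0 and multiplying by a positive, w * d * n * l < e * d * n * l. Then w * d * n * l + z < e * d * n * l + z.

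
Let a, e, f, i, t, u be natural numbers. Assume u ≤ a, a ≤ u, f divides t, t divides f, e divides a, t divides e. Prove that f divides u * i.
a ≤ u and u ≤ a, therefore a = u. Because t divides f and f divides t, t = f. t divides e and e divides a, so t divides a. Since t = f, f divides a. a = u, so f divides u. Then f divides u * i.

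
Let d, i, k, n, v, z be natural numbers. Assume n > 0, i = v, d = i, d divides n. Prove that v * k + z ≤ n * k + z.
d = i and d divides n, thus i divides n. n > 0, so i ≤ n. Because i = v, v ≤ n. By multiplying by a non-negative, v * k ≤ n * k. Then v * k + z ≤ n * k + z.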